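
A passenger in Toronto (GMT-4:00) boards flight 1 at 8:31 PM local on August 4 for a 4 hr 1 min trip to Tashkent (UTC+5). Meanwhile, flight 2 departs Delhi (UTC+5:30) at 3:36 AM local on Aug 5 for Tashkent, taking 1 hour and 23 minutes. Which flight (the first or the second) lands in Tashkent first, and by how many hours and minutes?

Flight 1 in UTC: 8:31 PM + 4:00 = 12:31 AM on Aug 5.
+4 hours and 1 minute → arrive 4:32 AM UTC on Aug 5.
Flight 2 in UTC: 3:36 AM − 5:30 = 10:06 PM on Aug 4.
+1 hour 23 minutes → arrive 11:29 PM UTC on Aug 4.
Flight 2 lands earlier by 5 hours 3 minutes.

the second, by 5 hours 3 minutes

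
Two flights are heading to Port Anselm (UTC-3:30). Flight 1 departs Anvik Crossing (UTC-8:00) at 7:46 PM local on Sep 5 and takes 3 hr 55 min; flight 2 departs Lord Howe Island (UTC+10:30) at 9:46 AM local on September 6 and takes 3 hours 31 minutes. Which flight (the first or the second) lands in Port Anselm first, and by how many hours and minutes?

Flight 1 in UTC: 7:46 PM + 8:00 = 3:46 AM on Sep 6.
+3 hours 55 minutes → arrive 7:41 AM UTC on Sep 6.
Flight 2 in UTC: 9:46 AM − 10:30 = 11:16 PM on Sep 5.
+3 hours and 31 minutes → arrive 2:47 AM UTC on Sep 6.
Flight 2 lands earlier by 4 hours 54 minutes.

the second, by 4 hours 54 minutes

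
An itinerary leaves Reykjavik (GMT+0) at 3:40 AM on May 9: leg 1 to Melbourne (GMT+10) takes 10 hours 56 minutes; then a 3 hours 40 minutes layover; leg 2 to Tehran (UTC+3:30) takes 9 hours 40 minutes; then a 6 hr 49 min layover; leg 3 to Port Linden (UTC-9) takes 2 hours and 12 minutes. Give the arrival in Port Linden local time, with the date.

3:57 AM on May 10

Reykjavik is at UTC+0, so departure is already 3:40 AM UTC on May 9.
Add 10 hours 56 minutes leg 1 → 2:36 PM UTC.
Add 3 hours 40 minutes layover in Melbourne → 6:16 PM UTC.
Add 9 hours 40 minutes leg 2 → 3:56 AM UTC (May 10).
Add 6 hours 49 minutes layover in Tehran → 10:45 AM UTC.
Add 2 hours 12 minutes leg 3 → 12:57 PM UTC.
Port Linden is UTC−9:00, so local arrival = 12:57 PM − 9:00 = 3:57 AM on May 10.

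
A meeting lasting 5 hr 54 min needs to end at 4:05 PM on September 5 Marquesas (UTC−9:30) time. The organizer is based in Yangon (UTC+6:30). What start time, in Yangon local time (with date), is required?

Target end time in UTC: 4:05 PM + 9:30 = 1:35 AM on Sep 6.
Subtract 5 hours 54 minutes → start 7:41 PM UTC on Sep 5.
Yangon is UTC+6:30: 7:41 PM + 6:30 = 2:11 AM on Sep 6.

2:11 AM on September 6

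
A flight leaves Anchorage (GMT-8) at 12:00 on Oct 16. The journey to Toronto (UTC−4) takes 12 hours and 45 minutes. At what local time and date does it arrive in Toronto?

Convert departure to UTC: 12:00 + 8:00 = 20:00 UTC on Oct 16.
Add 12 hours 45 minutes travel time → 08:45 UTC (Oct 17).
Toronto is UTC−4:00, so local arrival = 08:45 − 4:00 = 04:45 on Oct 17.

04:45 on October 17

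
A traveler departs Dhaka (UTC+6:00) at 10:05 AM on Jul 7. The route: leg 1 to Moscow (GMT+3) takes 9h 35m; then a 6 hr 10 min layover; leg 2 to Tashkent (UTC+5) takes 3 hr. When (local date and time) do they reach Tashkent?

Convert departure to UTC: 10:05 AM − 6:00 = 4:05 AM UTC on Jul 7.
Add 9 hours and 35 minutes leg 1 → 1:40 PM UTC.
Add 6 hours and 10 minutes layover in Moscow → 7:50 PM UTC.
Add 3 hours leg 2 → 10:50 PM UTC.
Tashkent is UTC+5:00, so local arrival = 10:50 PM + 5:00 = 3:50 AM on Jul 8.

3:50 AM on July 8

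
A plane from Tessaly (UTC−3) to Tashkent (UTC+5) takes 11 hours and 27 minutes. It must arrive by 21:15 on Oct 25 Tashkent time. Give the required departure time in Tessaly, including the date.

Target arrival in UTC: 21:15 − 5:00 = 16:15 on Oct 25.
Subtract 11 hours 27 minutes → departure 04:48 UTC on Oct 25.
Tessaly is UTC−3:00: 04:48 − 3:00 = 01:48 on Oct 25.

01:48 on October 25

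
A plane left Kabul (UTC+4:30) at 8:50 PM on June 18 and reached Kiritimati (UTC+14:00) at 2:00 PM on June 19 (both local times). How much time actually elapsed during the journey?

Departure in UTC: 8:50 PM − 4:30 = 4:20 PM on Jun 18.
Arrival in UTC: 2:00 PM − 14:00 = 12:00 AM on Jun 19.
Elapsed = 12:00 AM − 4:20 PM (+1 day) = 7 hours 40 minutes.

7 hours 40 minutes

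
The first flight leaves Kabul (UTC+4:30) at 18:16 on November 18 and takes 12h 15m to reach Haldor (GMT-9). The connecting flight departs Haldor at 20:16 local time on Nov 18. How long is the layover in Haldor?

3 hours 15 minutes

Convert departure to UTC: 18:16 − 4:30 = 13:46 UTC on Nov 18.
Add 12 hours and 15 minutes flight time → 02:01 UTC (Nov 19).
Haldor is UTC−9:00, so local arrival = 02:01 − 9:00 = 17:01 on Nov 18.
Layover = 20:16 − 17:01 = 3 hours 15 minutes.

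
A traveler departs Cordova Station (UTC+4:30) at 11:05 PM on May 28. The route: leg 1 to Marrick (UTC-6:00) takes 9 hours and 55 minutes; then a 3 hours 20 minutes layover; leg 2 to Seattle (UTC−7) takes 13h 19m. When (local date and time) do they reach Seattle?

Convert departure to UTC: 11:05 PM − 4:30 = 6:35 PM UTC on May 28.
Add 9 hours 55 minutes leg 1 → 4:30 AM UTC (May 29).
Add 3 hours and 20 minutes layover in Marrick → 7:50 AM UTC.
Add 13 hours and 19 minutes leg 2 → 9:09 PM UTC.
Seattle is UTC−7:00, so local arrival = 9:09 PM − 7:00 = 2:09 PM on May 29.

2:09 PM on May 29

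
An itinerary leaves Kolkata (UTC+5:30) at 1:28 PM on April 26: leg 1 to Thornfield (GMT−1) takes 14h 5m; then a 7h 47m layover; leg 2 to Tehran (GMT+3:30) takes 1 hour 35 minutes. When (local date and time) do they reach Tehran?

10:55 AM on April 27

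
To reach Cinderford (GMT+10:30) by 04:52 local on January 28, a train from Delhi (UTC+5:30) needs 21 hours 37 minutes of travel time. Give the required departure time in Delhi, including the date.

Target arrival in UTC: 04:52 − 10:30 = 18:22 on Jan 27.
Subtract 21 hours 37 minutes → departure 20:45 UTC on Jan 26.
Delhi is UTC+5:30: 20:45 + 5:30 = 02:15 on Jan 27.

02:15 on January 27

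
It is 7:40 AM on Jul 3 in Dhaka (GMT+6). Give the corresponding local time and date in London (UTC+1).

2:40 AM on July 3

In UTC: 7:40 AM − 6:00 = 1:40 AM on Jul 3.
London is UTC+1:00: 1:40 AM + 1:00 = 2:40 AM on Jul 3.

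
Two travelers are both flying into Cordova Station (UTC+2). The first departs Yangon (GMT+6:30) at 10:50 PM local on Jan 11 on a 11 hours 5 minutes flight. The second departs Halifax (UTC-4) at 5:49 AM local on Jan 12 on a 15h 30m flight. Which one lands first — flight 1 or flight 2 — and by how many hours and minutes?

Flight 1 in UTC: 10:50 PM − 6:30 = 4:20 PM on Jan 11.
+11 hours and 5 minutes → arrive 3:25 AM UTC on Jan 12.
Flight 2 in UTC: 5:49 AM + 4:00 = 9:49 AM on Jan 12.
+15 hours and 30 minutes → arrive 1:19 AM UTC on Jan 13.
Flight 1 lands earlier by 21 hours 54 minutes.

the first, by 21 hours 54 minutes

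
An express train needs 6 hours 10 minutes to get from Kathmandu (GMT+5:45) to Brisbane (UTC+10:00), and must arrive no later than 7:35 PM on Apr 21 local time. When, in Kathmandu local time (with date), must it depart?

Target arrival in UTC: 7:35 PM − 10:00 = 9:35 AM on Apr 21.
Subtract 6 hours 10 minutes → departure 3:25 AM UTC on Apr 21.
Kathmandu is UTC+5:45: 3:25 AM + 5:45 = 9:10 AM on Apr 21.

9:10 AM on Apr 21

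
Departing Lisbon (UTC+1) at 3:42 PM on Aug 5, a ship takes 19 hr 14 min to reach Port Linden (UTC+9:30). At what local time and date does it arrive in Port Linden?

Convert departure to UTC: 3:42 PM − 1:00 = 2:42 PM UTC on Aug 5.
Add 19 hours and 14 minutes travel time → 9:56 AM UTC (Aug 6).
Port Linden is UTC+9:30, so local arrival = 9:56 AM + 9:30 = 7:26 PM on Aug 6.

7:26 PM on August 6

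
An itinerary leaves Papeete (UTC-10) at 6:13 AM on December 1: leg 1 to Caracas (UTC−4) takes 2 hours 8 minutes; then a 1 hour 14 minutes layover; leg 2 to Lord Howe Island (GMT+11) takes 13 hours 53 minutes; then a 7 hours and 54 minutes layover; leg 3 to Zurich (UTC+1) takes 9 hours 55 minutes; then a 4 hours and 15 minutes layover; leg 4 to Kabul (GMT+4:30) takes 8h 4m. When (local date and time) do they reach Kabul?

Convert departure to UTC: 6:13 AM + 10:00 = 4:13 PM UTC on Dec 1.
Add 2 hours 8 minutes leg 1 → 6:21 PM UTC.
Add 1 hour and 14 minutes layover in Caracas → 7:35 PM UTC.
Add 13 hours 53 minutes leg 2 → 9:28 AM UTC (Dec 2).
Add 7 hours 54 minutes layover in Lord Howe Island → 5:22 PM UTC.
Add 9 hours 55 minutes leg 3 → 3:17 AM UTC (Dec 3).
Add 4 hours 15 minutes layover in Zurich → 7:32 AM UTC.
Add 8 hours and 4 minutes leg 4 → 3:36 PM UTC.
Kabul is UTC+4:30, so local arrival = 3:36 PM + 4:30 = 8:06 PM on Dec 3.

8:06 PM on December 3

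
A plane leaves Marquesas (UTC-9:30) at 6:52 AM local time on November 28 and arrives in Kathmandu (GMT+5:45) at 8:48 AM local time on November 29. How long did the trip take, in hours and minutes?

10 hours 41 minutes

Departure in UTC: 6:52 AM + 9:30 = 4:22 PM on Nov 28.
Arrival in UTC: 8:48 AM − 5:45 = 3:03 AM on Nov 29.
Elapsed = 3:03 AM − 4:22 PM (+1 day) = 10 hours 41 minutes.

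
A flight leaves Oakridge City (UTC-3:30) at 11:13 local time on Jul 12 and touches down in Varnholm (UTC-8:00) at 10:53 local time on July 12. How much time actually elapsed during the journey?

Departure in UTC: 11:13 + 3:30 = 14:43 on Jul 12.
Arrival in UTC: 10:53 + 8:00 = 18:53 on Jul 12.
Elapsed = 18:53 − 14:43 = 4 hours 10 minutes.

4 hours 10 minutes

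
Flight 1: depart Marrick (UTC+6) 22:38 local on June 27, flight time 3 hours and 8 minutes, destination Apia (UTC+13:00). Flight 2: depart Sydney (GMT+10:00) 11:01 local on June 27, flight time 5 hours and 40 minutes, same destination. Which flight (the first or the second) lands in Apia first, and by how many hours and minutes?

Flight 1 in UTC: 22:38 − 6:00 = 16:38 on Jun 27.
+3 hours and 8 minutes → arrive 19:46 UTC on Jun 27.
Flight 2 in UTC: 11:01 − 10:00 = 01:01 on Jun 27.
+5 hours 40 minutes → arrive 06:41 UTC on Jun 27.
Flight 2 lands earlier by 13 hours 5 minutes.

the second, by 13 hours 5 minutes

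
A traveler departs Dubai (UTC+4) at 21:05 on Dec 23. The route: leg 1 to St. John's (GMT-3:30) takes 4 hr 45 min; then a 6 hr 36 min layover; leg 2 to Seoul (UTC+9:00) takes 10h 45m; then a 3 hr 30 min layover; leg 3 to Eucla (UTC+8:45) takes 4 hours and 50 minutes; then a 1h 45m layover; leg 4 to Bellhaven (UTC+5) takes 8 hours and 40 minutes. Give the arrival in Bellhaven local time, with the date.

14:56 on Dec 25

Convert departure to UTC: 21:05 − 4:00 = 17:05 UTC on Dec 23.
Add 4 hours 45 minutes leg 1 → 21:50 UTC.
Add 6 hours 36 minutes layover in St. John's → 04:26 UTC (Dec 24).
Add 10 hours 45 minutes leg 2 → 15:11 UTC.
Add 3 hours 30 minutes layover in Seoul → 18:41 UTC.
Add 4 hours and 50 minutes leg 3 → 23:31 UTC.
Add 1 hour 45 minutes layover in Eucla → 01:16 UTC (Dec 25).
Add 8 hours and 40 minutes leg 4 → 09:56 UTC.
Bellhaven is UTC+5:00, so local arrival = 09:56 + 5:00 = 14:56 on Dec 25.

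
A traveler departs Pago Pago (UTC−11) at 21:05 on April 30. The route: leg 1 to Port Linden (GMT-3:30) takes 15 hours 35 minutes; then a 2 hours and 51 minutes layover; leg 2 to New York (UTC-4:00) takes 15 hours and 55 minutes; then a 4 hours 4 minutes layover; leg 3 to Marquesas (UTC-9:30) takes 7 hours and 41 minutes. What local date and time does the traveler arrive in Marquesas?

20:41 on May 2

Convert departure to UTC: 21:05 + 11:00 = 08:05 UTC on May 1.
Add 15 hours and 35 minutes leg 1 → 23:40 UTC.
Add 2 hours and 51 minutes layover in Port Linden → 02:31 UTC (May 2).
Add 15 hours 55 minutes leg 2 → 18:26 UTC.
Add 4 hours 4 minutes layover in New York → 22:30 UTC.
Add 7 hours 41 minutes leg 3 → 06:11 UTC (May 3).
Marquesas is UTC−9:30, so local arrival = 06:11 − 9:30 = 20:41 on May 2.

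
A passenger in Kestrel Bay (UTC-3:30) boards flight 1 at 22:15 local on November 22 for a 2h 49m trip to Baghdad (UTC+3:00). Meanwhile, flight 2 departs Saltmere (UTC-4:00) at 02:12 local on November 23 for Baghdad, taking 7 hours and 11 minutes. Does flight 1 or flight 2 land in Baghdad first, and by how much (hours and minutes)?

the first, by 8 hours 49 minutes

Flight 1 in UTC: 22:15 + 3:30 = 01:45 on Nov 23.
+2 hours 49 minutes → arrive 04:34 UTC on Nov 23.
Flight 2 in UTC: 02:12 + 4:00 = 06:12 on Nov 23.
+7 hours and 11 minutes → arrive 13:23 UTC on Nov 23.
Flight 1 lands earlier by 8 hours 49 minutes.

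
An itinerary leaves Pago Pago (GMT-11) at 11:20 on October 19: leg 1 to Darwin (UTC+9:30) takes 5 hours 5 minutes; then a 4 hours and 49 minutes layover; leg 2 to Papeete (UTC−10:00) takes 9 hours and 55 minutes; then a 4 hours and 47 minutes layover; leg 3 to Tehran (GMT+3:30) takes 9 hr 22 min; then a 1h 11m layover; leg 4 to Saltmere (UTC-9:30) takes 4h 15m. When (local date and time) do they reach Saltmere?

Convert departure to UTC: 11:20 + 11:00 = 22:20 UTC on Oct 19.
Add 5 hours 5 minutes leg 1 → 03:25 UTC (Oct 20).
Add 4 hours 49 minutes layover in Darwin → 08:14 UTC.
Add 9 hours 55 minutes leg 2 → 18:09 UTC.
Add 4 hours and 47 minutes layover in Papeete → 22:56 UTC.
Add 9 hours 22 minutes leg 3 → 08:18 UTC (Oct 21).
Add 1 hour 11 minutes layover in Tehran → 09:29 UTC.
Add 4 hours 15 minutes leg 4 → 13:44 UTC.
Saltmere is UTC−9:30, so local arrival = 13:44 − 9:30 = 04:14 on Oct 21.

04:14 on October 21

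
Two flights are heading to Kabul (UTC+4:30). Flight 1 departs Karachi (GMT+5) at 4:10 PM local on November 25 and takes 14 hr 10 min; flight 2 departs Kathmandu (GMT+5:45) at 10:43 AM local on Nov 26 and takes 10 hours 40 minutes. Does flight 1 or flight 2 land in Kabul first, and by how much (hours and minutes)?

the first, by 14 hours 18 minutes

Flight 1 in UTC: 4:10 PM − 5:00 = 11:10 AM on Nov 25.
+14 hours and 10 minutes → arrive 1:20 AM UTC on Nov 26.
Flight 2 in UTC: 10:43 AM − 5:45 = 4:58 AM on Nov 26.
+10 hours 40 minutes → arrive 3:38 PM UTC on Nov 26.
Flight 1 lands earlier by 14 hours 18 minutes.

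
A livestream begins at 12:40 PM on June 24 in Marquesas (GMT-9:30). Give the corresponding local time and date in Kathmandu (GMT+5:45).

3:55 AM on June 25

In UTC: 12:40 PM + 9:30 = 10:10 PM on Jun 24.
Kathmandu is UTC+5:45: 10:10 PM + 5:45 = 3:55 AM on Jun 25.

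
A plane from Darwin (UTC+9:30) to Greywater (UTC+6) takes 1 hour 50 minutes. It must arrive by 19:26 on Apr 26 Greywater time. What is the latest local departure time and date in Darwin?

21:06 on Apr 26

Target arrival in UTC: 19:26 − 6:00 = 13:26 on Apr 26.
Subtract 1 hour 50 minutes → departure 11:36 UTC on Apr 26.
Darwin is UTC+9:30: 11:36 + 9:30 = 21:06 on Apr 26.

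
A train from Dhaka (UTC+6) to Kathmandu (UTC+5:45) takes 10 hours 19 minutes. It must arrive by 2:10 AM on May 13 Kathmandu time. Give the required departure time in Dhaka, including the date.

Target arrival in UTC: 2:10 AM − 5:45 = 8:25 PM on May 12.
Subtract 10 hours 19 minutes → departure 10:06 AM UTC on May 12.
Dhaka is UTC+6:00: 10:06 AM + 6:00 = 4:06 PM on May 12.

4:06 PM on May 12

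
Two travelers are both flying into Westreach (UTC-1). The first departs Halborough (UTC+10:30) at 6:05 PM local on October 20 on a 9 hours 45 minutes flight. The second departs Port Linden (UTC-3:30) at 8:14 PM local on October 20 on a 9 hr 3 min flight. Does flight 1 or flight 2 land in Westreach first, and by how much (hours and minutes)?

Flight 1 in UTC: 6:05 PM − 10:30 = 7:35 AM on Oct 20.
+9 hours and 45 minutes → arrive 5:20 PM UTC on Oct 20.
Flight 2 in UTC: 8:14 PM + 3:30 = 11:44 PM on Oct 20.
+9 hours 3 minutes → arrive 8:47 AM UTC on Oct 21.
Flight 1 lands earlier by 15 hours 27 minutes.

the first, by 15 hours 27 minutes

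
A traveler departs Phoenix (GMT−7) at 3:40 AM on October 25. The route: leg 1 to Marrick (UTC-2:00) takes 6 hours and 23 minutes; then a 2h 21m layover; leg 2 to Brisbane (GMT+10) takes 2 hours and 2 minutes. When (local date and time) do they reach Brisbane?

Convert departure to UTC: 3:40 AM + 7:00 = 10:40 AM UTC on Oct 25.
Add 6 hours and 23 minutes leg 1 → 5:03 PM UTC.
Add 2 hours and 21 minutes layover in Marrick → 7:24 PM UTC.
Add 2 hours 2 minutes leg 2 → 9:26 PM UTC.
Brisbane is UTC+10:00, so local arrival = 9:26 PM + 10:00 = 7:26 AM on Oct 26.

7:26 AM on October 26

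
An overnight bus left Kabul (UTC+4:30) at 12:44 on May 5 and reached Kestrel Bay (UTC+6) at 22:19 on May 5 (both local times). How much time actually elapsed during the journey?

8 hours 5 minutes

Departure in UTC: 12:44 − 4:30 = 08:14 on May 5.
Arrival in UTC: 22:19 − 6:00 = 16:19 on May 5.
Elapsed = 16:19 − 08:14 = 8 hours 5 minutes.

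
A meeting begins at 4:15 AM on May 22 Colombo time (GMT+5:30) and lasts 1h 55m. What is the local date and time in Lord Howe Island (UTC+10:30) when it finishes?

Lord Howe Island is 5:00 ahead of Colombo.
After 1 hour 55 minutes it is 6:10 AM in Colombo.
Shift by the zone difference: 6:10 AM + 5:00 = 11:10 AM on May 22 in Lord Howe Island.

11:10 AM on May 22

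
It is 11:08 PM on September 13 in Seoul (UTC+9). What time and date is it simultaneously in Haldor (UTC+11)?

In UTC: 11:08 PM − 9:00 = 2:08 PM on Sep 13.
Haldor is UTC+11:00: 2:08 PM + 11:00 = 1:08 AM on Sep 14.

1:08 AM on September 14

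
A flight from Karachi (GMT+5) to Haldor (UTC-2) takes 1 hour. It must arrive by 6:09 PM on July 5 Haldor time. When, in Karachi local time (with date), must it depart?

Target arrival in UTC: 6:09 PM + 2:00 = 8:09 PM on Jul 5.
Subtract 1 hour → departure 7:09 PM UTC on Jul 5.
Karachi is UTC+5:00: 7:09 PM + 5:00 = 12:09 AM on Jul 6.

12:09 AM on July 6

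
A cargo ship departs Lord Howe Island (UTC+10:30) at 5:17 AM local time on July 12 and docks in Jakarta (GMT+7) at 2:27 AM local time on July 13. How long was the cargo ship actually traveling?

24 hours 40 minutes

Departure in UTC: 5:17 AM − 10:30 = 6:47 PM on Jul 11.
Arrival in UTC: 2:27 AM − 7:00 = 7:27 PM on Jul 12.
Elapsed = 7:27 PM − 6:47 PM (+1 day) = 24 hours 40 minutes.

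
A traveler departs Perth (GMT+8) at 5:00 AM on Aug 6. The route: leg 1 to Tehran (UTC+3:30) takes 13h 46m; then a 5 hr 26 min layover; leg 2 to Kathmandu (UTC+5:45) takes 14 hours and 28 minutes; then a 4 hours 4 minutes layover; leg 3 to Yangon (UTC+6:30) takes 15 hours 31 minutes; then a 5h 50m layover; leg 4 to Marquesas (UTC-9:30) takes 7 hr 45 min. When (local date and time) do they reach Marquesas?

6:20 AM on August 8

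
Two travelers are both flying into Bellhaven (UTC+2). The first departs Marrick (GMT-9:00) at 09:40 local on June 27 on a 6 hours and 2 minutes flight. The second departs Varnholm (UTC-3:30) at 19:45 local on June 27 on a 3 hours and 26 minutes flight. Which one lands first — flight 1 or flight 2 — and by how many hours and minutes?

Flight 1 in UTC: 09:40 + 9:00 = 18:40 on Jun 27.
+6 hours and 2 minutes → arrive 00:42 UTC on Jun 28.
Flight 2 in UTC: 19:45 + 3:30 = 23:15 on Jun 27.
+3 hours 26 minutes → arrive 02:41 UTC on Jun 28.
Flight 1 lands earlier by 1 hour 59 minutes.

the first, by 1 hour 59 minutes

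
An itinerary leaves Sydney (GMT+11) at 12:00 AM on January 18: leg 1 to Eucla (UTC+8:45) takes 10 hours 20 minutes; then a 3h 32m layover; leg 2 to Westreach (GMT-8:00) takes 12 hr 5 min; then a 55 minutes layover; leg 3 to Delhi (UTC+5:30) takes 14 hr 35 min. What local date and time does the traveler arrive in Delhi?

11:57 AM on January 19

Convert departure to UTC: 12:00 AM − 11:00 = 1:00 PM UTC on Jan 17.
Add 10 hours 20 minutes leg 1 → 11:20 PM UTC.
Add 3 hours and 32 minutes layover in Eucla → 2:52 AM UTC (Jan 18).
Add 12 hours and 5 minutes leg 2 → 2:57 PM UTC.
Add 55 minutes layover in Westreach → 3:52 PM UTC.
Add 14 hours and 35 minutes leg 3 → 6:27 AM UTC (Jan 19).
Delhi is UTC+5:30, so local arrival = 6:27 AM + 5:30 = 11:57 AM on Jan 19.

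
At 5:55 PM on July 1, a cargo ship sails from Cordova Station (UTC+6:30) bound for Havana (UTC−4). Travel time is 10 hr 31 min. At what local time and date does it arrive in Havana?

5:56 PM on July 1

Convert departure to UTC: 5:55 PM − 6:30 = 11:25 AM UTC on Jul 1.
Add 10 hours and 31 minutes travel time → 9:56 PM UTC.
Havana is UTC−4:00, so local arrival = 9:56 PM − 4:00 = 5:56 PM on Jul 1.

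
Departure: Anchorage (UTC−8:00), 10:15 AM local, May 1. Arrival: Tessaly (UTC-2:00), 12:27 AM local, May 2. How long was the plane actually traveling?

Tessaly is 6:00 ahead of Anchorage.
Clock-face elapsed time (ignoring zones) is 14 hours 12 minutes.
Actual elapsed = 14 hours 12 minutes − 6:00 = 8 hours 12 minutes.

8 hours 12 minutes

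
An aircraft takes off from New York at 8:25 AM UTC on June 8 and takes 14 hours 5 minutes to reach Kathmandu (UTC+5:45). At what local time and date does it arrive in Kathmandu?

Departure is given in UTC: 8:25 AM on Jun 8.
Add 14 hours and 5 minutes → 10:30 PM UTC.
Kathmandu is UTC+5:45: 10:30 PM + 5:45 = 4:15 AM on Jun 9.

4:15 AM on June 9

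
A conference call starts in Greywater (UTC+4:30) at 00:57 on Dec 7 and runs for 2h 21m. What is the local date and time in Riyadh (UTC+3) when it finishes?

Convert start to UTC: 00:57 − 4:30 = 20:27 UTC on Dec 6.
Add 2 hours and 21 minutes duration → 22:48 UTC.
Riyadh is UTC+3:00, so local end time = 22:48 + 3:00 = 01:48 on Dec 7.

01:48 on December 7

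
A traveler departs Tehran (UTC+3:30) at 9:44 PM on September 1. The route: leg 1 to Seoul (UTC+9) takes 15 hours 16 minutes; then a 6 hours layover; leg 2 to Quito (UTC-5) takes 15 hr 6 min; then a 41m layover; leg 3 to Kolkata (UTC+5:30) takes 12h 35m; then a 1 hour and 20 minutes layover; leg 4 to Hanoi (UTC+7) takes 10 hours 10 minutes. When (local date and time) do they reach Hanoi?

Convert departure to UTC: 9:44 PM − 3:30 = 6:14 PM UTC on Sep 1.
Add 15 hours 16 minutes leg 1 → 9:30 AM UTC (Sep 2).
Add 6 hours layover in Seoul → 3:30 PM UTC.
Add 15 hours and 6 minutes leg 2 → 6:36 AM UTC (Sep 3).
Add 41 minutes layover in Quito → 7:17 AM UTC.
Add 12 hours 35 minutes leg 3 → 7:52 PM UTC.
Add 1 hour and 20 minutes layover in Kolkata → 9:12 PM UTC.
Add 10 hours and 10 minutes leg 4 → 7:22 AM UTC (Sep 4).
Hanoi is UTC+7:00, so local arrival = 7:22 AM + 7:00 = 2:22 PM on Sep 4.

2:22 PM on September 4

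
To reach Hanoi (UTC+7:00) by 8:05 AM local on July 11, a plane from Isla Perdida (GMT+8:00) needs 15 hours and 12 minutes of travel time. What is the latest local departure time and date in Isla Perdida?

5:53 PM on July 10

Target arrival in UTC: 8:05 AM − 7:00 = 1:05 AM on Jul 11.
Subtract 15 hours and 12 minutes → departure 9:53 AM UTC on Jul 10.
Isla Perdida is UTC+8:00: 9:53 AM + 8:00 = 5:53 PM on Jul 10.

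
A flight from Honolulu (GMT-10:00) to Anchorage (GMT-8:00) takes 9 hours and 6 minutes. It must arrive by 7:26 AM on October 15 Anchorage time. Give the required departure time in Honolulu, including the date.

8:20 PM on October 14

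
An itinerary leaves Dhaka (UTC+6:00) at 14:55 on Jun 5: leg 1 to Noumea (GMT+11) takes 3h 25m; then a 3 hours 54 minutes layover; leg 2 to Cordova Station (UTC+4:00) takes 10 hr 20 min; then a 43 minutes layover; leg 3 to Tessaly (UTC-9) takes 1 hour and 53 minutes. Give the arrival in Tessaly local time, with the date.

20:10 on Jun 5

Convert departure to UTC: 14:55 − 6:00 = 08:55 UTC on Jun 5.
Add 3 hours 25 minutes leg 1 → 12:20 UTC.
Add 3 hours 54 minutes layover in Noumea → 16:14 UTC.
Add 10 hours and 20 minutes leg 2 → 02:34 UTC (Jun 6).
Add 43 minutes layover in Cordova Station → 03:17 UTC.
Add 1 hour 53 minutes leg 3 → 05:10 UTC.
Tessaly is UTC−9:00, so local arrival = 05:10 − 9:00 = 20:10 on Jun 5.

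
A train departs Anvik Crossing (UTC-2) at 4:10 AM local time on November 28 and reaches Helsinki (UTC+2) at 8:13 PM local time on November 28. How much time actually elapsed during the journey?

12 hours 3 minutes

Helsinki is 4:00 ahead of Anvik Crossing.
Clock-face elapsed time (ignoring zones) is 16 hours 3 minutes.
Actual elapsed = 16 hours 3 minutes − 4:00 = 12 hours 3 minutes.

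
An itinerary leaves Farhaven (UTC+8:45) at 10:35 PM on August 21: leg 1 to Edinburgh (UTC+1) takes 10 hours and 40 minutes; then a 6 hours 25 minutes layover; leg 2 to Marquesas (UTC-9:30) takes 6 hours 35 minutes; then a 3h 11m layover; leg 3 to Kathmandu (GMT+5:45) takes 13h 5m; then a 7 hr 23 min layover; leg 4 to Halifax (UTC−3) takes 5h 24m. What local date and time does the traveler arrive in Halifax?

3:33 PM on August 23

Convert departure to UTC: 10:35 PM − 8:45 = 1:50 PM UTC on Aug 21.
Add 10 hours and 40 minutes leg 1 → 12:30 AM UTC (Aug 22).
Add 6 hours and 25 minutes layover in Edinburgh → 6:55 AM UTC.
Add 6 hours and 35 minutes leg 2 → 1:30 PM UTC.
Add 3 hours 11 minutes layover in Marquesas → 4:41 PM UTC.
Add 13 hours and 5 minutes leg 3 → 5:46 AM UTC (Aug 23).
Add 7 hours and 23 minutes layover in Kathmandu → 1:09 PM UTC.
Add 5 hours 24 minutes leg 4 → 6:33 PM UTC.
Halifax is UTC−3:00, so local arrival = 6:33 PM − 3:00 = 3:33 PM on Aug 23.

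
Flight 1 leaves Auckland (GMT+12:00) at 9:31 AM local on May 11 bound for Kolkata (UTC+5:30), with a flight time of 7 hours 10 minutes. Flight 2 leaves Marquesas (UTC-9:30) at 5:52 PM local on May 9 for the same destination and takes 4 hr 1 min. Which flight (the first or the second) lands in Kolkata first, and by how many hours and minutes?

the second, by 21 hours 18 minutes

Flight 1 in UTC: 9:31 AM − 12:00 = 9:31 PM on May 10.
+7 hours 10 minutes → arrive 4:41 AM UTC on May 11.
Flight 2 in UTC: 5:52 PM + 9:30 = 3:22 AM on May 10.
+4 hours and 1 minute → arrive 7:23 AM UTC on May 10.
Flight 2 lands earlier by 21 hours 18 minutes.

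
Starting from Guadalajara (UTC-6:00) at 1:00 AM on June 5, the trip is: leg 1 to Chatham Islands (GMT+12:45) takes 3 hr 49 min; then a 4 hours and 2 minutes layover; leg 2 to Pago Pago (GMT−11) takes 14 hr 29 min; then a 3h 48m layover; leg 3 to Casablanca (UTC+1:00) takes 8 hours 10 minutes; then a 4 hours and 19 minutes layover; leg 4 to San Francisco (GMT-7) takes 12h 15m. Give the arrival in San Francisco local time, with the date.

Convert departure to UTC: 1:00 AM + 6:00 = 7:00 AM UTC on Jun 5.
Add 3 hours and 49 minutes leg 1 → 10:49 AM UTC.
Add 4 hours 2 minutes layover in Chatham Islands → 2:51 PM UTC.
Add 14 hours 29 minutes leg 2 → 5:20 AM UTC (Jun 6).
Add 3 hours and 48 minutes layover in Pago Pago → 9:08 AM UTC.
Add 8 hours 10 minutes leg 3 → 5:18 PM UTC.
Add 4 hours 19 minutes layover in Casablanca → 9:37 PM UTC.
Add 12 hours 15 minutes leg 4 → 9:52 AM UTC (Jun 7).
San Francisco is UTC−7:00, so local arrival = 9:52 AM − 7:00 = 2:52 AM on Jun 7.

2:52 AM on June 7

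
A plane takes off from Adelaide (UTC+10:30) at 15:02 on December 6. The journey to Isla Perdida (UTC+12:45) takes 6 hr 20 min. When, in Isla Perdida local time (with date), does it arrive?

23:37 on Dec 6

Convert departure to UTC: 15:02 − 10:30 = 04:32 UTC on Dec 6.
Add 6 hours and 20 minutes travel time → 10:52 UTC.
Isla Perdida is UTC+12:45, so local arrival = 10:52 + 12:45 = 23:37 on Dec 6.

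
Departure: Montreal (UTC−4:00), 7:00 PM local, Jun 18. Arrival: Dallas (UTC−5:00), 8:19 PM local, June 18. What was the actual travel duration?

2 hours 19 minutes

Dallas is 1:00 behind Montreal.
Clock-face elapsed time (ignoring zones) is 1 hour 19 minutes.
Actual elapsed = 1 hour 19 minutes + 1:00 = 2 hours 19 minutes.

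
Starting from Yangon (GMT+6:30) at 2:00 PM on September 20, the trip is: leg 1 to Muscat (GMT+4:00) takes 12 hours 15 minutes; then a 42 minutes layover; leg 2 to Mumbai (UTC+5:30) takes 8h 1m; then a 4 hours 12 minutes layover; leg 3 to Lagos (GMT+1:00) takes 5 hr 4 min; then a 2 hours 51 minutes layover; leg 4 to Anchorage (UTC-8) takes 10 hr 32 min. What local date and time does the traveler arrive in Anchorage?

7:07 PM on Sep 21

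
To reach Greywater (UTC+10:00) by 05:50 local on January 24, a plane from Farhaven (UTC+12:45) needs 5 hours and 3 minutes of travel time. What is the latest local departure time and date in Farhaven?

Target arrival in UTC: 05:50 − 10:00 = 19:50 on Jan 23.
Subtract 5 hours 3 minutes → departure 14:47 UTC on Jan 23.
Farhaven is UTC+12:45: 14:47 + 12:45 = 03:32 on Jan 24.

03:32 on Jan 24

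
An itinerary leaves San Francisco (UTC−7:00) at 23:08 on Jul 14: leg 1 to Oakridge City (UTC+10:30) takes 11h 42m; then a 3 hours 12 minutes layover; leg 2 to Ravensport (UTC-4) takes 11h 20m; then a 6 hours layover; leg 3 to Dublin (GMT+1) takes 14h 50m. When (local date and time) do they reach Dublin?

06:12 on Jul 17

Convert departure to UTC: 23:08 + 7:00 = 06:08 UTC on Jul 15.
Add 11 hours 42 minutes leg 1 → 17:50 UTC.
Add 3 hours 12 minutes layover in Oakridge City → 21:02 UTC.
Add 11 hours and 20 minutes leg 2 → 08:22 UTC (Jul 16).
Add 6 hours layover in Ravensport → 14:22 UTC.
Add 14 hours and 50 minutes leg 3 → 05:12 UTC (Jul 17).
Dublin is UTC+1:00, so local arrival = 05:12 + 1:00 = 06:12 on Jul 17.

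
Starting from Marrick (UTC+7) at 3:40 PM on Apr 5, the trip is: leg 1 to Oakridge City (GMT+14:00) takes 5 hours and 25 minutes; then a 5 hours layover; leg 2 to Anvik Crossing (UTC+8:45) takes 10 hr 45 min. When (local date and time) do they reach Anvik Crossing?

Convert departure to UTC: 3:40 PM − 7:00 = 8:40 AM UTC on Apr 5.
Add 5 hours and 25 minutes leg 1 → 2:05 PM UTC.
Add 5 hours layover in Oakridge City → 7:05 PM UTC.
Add 10 hours and 45 minutes leg 2 → 5:50 AM UTC (Apr 6).
Anvik Crossing is UTC+8:45, so local arrival = 5:50 AM + 8:45 = 2:35 PM on Apr 6.

2:35 PM on Apr 6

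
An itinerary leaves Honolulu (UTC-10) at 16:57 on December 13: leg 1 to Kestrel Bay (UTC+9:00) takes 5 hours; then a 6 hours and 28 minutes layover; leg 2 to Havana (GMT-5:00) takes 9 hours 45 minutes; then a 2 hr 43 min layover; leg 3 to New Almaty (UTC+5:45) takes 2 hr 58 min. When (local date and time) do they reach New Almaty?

11:36 on December 15

Convert departure to UTC: 16:57 + 10:00 = 02:57 UTC on Dec 14.
Add 5 hours leg 1 → 07:57 UTC.
Add 6 hours and 28 minutes layover in Kestrel Bay → 14:25 UTC.
Add 9 hours 45 minutes leg 2 → 00:10 UTC (Dec 15).
Add 2 hours and 43 minutes layover in Havana → 02:53 UTC.
Add 2 hours and 58 minutes leg 3 → 05:51 UTC.
New Almaty is UTC+5:45, so local arrival = 05:51 + 5:45 = 11:36 on Dec 15.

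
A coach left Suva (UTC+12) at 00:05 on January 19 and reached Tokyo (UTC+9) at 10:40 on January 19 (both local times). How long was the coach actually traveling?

13 hours 35 minutes

Departure in UTC: 00:05 − 12:00 = 12:05 on Jan 18.
Arrival in UTC: 10:40 − 9:00 = 01:40 on Jan 19.
Elapsed = 01:40 − 12:05 (+1 day) = 13 hours 35 minutes.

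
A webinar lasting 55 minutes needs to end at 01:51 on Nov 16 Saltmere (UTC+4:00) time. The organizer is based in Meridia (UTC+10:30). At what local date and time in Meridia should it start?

Target end time in UTC: 01:51 − 4:00 = 21:51 on Nov 15.
Subtract 55 minutes → start 20:56 UTC on Nov 15.
Meridia is UTC+10:30: 20:56 + 10:30 = 07:26 on Nov 16.

07:26 on November 16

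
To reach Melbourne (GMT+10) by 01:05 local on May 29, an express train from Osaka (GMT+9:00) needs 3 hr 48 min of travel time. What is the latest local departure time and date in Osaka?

20:17 on May 28

Target arrival in UTC: 01:05 − 10:00 = 15:05 on May 28.
Subtract 3 hours and 48 minutes → departure 11:17 UTC on May 28.
Osaka is UTC+9:00: 11:17 + 9:00 = 20:17 on May 28.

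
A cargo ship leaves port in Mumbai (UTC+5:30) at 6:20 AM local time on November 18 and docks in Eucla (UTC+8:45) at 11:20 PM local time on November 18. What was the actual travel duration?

13 hours 45 minutes

Eucla is 3:15 ahead of Mumbai.
Clock-face elapsed time (ignoring zones) is 17 hours.
Actual elapsed = 17 hours − 3:15 = 13 hours 45 minutes.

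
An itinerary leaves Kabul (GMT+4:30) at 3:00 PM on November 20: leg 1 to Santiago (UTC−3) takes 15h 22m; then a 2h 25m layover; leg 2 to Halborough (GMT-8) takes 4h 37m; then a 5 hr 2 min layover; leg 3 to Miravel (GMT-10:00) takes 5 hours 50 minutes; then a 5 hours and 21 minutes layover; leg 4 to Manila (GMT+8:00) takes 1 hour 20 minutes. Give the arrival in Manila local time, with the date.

10:27 AM on November 22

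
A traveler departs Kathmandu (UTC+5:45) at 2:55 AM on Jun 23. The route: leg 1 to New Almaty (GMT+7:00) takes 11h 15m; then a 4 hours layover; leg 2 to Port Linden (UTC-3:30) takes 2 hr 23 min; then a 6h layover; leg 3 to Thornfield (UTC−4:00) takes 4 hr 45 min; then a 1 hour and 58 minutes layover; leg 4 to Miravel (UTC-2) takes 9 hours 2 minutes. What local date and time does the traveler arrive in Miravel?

10:33 AM on Jun 24

Convert departure to UTC: 2:55 AM − 5:45 = 9:10 PM UTC on Jun 22.
Add 11 hours and 15 minutes leg 1 → 8:25 AM UTC (Jun 23).
Add 4 hours layover in New Almaty → 12:25 PM UTC.
Add 2 hours and 23 minutes leg 2 → 2:48 PM UTC.
Add 6 hours layover in Port Linden → 8:48 PM UTC.
Add 4 hours 45 minutes leg 3 → 1:33 AM UTC (Jun 24).
Add 1 hour and 58 minutes layover in Thornfield → 3:31 AM UTC.
Add 9 hours 2 minutes leg 4 → 12:33 PM UTC.
Miravel is UTC−2:00, so local arrival = 12:33 PM − 2:00 = 10:33 AM on Jun 24.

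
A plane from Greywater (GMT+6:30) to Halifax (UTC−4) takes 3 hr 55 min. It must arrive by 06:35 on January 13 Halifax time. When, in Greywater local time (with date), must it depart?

13:10 on January 13

Target arrival in UTC: 06:35 + 4:00 = 10:35 on Jan 13.
Subtract 3 hours and 55 minutes → departure 06:40 UTC on Jan 13.
Greywater is UTC+6:30: 06:40 + 6:30 = 13:10 on Jan 13.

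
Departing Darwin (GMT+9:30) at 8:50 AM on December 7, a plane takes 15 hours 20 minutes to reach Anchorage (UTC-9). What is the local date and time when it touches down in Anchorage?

5:40 AM on December 7

Convert departure to UTC: 8:50 AM − 9:30 = 11:20 PM UTC on Dec 6.
Add 15 hours and 20 minutes travel time → 2:40 PM UTC (Dec 7).
Anchorage is UTC−9:00, so local arrival = 2:40 PM − 9:00 = 5:40 AM on Dec 7.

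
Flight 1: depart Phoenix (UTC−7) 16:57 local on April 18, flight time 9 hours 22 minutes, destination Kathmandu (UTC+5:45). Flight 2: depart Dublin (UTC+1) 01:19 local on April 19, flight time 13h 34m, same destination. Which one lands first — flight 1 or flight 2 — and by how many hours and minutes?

the first, by 4 hours 34 minutes

Flight 1 in UTC: 16:57 + 7:00 = 23:57 on Apr 18.
+9 hours and 22 minutes → arrive 09:19 UTC on Apr 19.
Flight 2 in UTC: 01:19 − 1:00 = 00:19 on Apr 19.
+13 hours and 34 minutes → arrive 13:53 UTC on Apr 19.
Flight 1 lands earlier by 4 hours 34 minutes.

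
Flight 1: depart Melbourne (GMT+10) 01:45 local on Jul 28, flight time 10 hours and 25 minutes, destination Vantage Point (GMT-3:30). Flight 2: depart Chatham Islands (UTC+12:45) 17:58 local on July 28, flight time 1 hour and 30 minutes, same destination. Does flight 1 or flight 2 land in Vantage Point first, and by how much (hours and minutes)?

Flight 1 in UTC: 01:45 − 10:00 = 15:45 on Jul 27.
+10 hours and 25 minutes → arrive 02:10 UTC on Jul 28.
Flight 2 in UTC: 17:58 − 12:45 = 05:13 on Jul 28.
+1 hour 30 minutes → arrive 06:43 UTC on Jul 28.
Flight 1 lands earlier by 4 hours 33 minutes.

the first, by 4 hours 33 minutes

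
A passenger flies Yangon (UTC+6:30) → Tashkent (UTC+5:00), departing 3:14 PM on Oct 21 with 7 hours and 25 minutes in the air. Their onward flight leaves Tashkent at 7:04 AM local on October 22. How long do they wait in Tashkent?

Convert departure to UTC: 3:14 PM − 6:30 = 8:44 AM UTC on Oct 21.
Add 7 hours and 25 minutes flight time → 4:09 PM UTC.
Tashkent is UTC+5:00, so local arrival = 4:09 PM + 5:00 = 9:09 PM on Oct 21.
Layover = 7:04 AM − 9:09 PM (+1 day) = 9 hours 55 minutes.

9 hours 55 minutes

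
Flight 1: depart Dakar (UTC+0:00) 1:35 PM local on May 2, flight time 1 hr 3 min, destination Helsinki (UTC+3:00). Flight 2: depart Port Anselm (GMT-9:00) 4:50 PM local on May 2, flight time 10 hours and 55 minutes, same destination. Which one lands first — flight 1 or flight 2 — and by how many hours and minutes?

Flight 1 departs at 1:35 PM UTC (May 2).
+1 hour 3 minutes → arrive 2:38 PM UTC on May 2.
Flight 2 in UTC: 4:50 PM + 9:00 = 1:50 AM on May 3.
+10 hours 55 minutes → arrive 12:45 PM UTC on May 3.
Flight 1 lands earlier by 22 hours 7 minutes.

the first, by 22 hours 7 minutes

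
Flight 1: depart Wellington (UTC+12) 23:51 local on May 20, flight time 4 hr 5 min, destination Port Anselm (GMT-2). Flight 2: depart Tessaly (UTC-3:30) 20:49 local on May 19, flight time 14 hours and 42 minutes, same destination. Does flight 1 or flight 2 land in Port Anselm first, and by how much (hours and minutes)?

Flight 1 in UTC: 23:51 − 12:00 = 11:51 on May 20.
+4 hours and 5 minutes → arrive 15:56 UTC on May 20.
Flight 2 in UTC: 20:49 + 3:30 = 00:19 on May 20.
+14 hours 42 minutes → arrive 15:01 UTC on May 20.
Flight 2 lands earlier by 55 minutes.

the second, by 55 minutes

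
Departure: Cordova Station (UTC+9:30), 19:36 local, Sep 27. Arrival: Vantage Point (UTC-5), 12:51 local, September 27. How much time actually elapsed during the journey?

7 hours 45 minutes

Vantage Point is 14:30 behind Cordova Station.
Clock-face elapsed time (ignoring zones) is −6 hours 45 minutes.
Actual elapsed = −6 hours 45 minutes + 14:30 = 7 hours 45 minutes.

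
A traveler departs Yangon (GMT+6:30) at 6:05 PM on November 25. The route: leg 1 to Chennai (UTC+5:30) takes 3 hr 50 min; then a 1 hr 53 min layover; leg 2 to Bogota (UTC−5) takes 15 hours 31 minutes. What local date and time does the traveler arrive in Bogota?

3:49 AM on November 26

Convert departure to UTC: 6:05 PM − 6:30 = 11:35 AM UTC on Nov 25.
Add 3 hours 50 minutes leg 1 → 3:25 PM UTC.
Add 1 hour and 53 minutes layover in Chennai → 5:18 PM UTC.
Add 15 hours and 31 minutes leg 2 → 8:49 AM UTC (Nov 26).
Bogota is UTC−5:00, so local arrival = 8:49 AM − 5:00 = 3:49 AM on Nov 26.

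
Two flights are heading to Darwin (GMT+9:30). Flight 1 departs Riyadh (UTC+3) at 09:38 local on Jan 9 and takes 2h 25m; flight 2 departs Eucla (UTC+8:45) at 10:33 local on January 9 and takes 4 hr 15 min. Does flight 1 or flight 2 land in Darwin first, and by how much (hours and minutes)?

Flight 1 in UTC: 09:38 − 3:00 = 06:38 on Jan 9.
+2 hours 25 minutes → arrive 09:03 UTC on Jan 9.
Flight 2 in UTC: 10:33 − 8:45 = 01:48 on Jan 9.
+4 hours 15 minutes → arrive 06:03 UTC on Jan 9.
Flight 2 lands earlier by 3 hours.

the second, by 3 hours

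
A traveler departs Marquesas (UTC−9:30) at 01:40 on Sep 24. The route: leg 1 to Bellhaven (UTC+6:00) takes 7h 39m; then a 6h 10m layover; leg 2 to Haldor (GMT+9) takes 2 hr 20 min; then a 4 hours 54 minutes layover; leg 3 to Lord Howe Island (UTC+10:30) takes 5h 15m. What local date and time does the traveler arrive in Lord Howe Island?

Convert departure to UTC: 01:40 + 9:30 = 11:10 UTC on Sep 24.
Add 7 hours 39 minutes leg 1 → 18:49 UTC.
Add 6 hours and 10 minutes layover in Bellhaven → 00:59 UTC (Sep 25).
Add 2 hours and 20 minutes leg 2 → 03:19 UTC.
Add 4 hours 54 minutes layover in Haldor → 08:13 UTC.
Add 5 hours and 15 minutes leg 3 → 13:28 UTC.
Lord Howe Island is UTC+10:30, so local arrival = 13:28 + 10:30 = 23:58 on Sep 25.

23:58 on September 25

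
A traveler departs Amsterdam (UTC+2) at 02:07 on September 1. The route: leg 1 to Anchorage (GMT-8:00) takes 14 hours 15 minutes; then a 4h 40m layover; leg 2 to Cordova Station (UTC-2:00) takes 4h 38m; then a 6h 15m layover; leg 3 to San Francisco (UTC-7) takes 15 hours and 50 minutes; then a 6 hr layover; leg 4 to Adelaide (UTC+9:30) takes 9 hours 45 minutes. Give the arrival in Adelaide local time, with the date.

23:00 on Sep 3

Convert departure to UTC: 02:07 − 2:00 = 00:07 UTC on Sep 1.
Add 14 hours and 15 minutes leg 1 → 14:22 UTC.
Add 4 hours and 40 minutes layover in Anchorage → 19:02 UTC.
Add 4 hours and 38 minutes leg 2 → 23:40 UTC.
Add 6 hours and 15 minutes layover in Cordova Station → 05:55 UTC (Sep 2).
Add 15 hours 50 minutes leg 3 → 21:45 UTC.
Add 6 hours layover in San Francisco → 03:45 UTC (Sep 3).
Add 9 hours and 45 minutes leg 4 → 13:30 UTC.
Adelaide is UTC+9:30, so local arrival = 13:30 + 9:30 = 23:00 on Sep 3.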